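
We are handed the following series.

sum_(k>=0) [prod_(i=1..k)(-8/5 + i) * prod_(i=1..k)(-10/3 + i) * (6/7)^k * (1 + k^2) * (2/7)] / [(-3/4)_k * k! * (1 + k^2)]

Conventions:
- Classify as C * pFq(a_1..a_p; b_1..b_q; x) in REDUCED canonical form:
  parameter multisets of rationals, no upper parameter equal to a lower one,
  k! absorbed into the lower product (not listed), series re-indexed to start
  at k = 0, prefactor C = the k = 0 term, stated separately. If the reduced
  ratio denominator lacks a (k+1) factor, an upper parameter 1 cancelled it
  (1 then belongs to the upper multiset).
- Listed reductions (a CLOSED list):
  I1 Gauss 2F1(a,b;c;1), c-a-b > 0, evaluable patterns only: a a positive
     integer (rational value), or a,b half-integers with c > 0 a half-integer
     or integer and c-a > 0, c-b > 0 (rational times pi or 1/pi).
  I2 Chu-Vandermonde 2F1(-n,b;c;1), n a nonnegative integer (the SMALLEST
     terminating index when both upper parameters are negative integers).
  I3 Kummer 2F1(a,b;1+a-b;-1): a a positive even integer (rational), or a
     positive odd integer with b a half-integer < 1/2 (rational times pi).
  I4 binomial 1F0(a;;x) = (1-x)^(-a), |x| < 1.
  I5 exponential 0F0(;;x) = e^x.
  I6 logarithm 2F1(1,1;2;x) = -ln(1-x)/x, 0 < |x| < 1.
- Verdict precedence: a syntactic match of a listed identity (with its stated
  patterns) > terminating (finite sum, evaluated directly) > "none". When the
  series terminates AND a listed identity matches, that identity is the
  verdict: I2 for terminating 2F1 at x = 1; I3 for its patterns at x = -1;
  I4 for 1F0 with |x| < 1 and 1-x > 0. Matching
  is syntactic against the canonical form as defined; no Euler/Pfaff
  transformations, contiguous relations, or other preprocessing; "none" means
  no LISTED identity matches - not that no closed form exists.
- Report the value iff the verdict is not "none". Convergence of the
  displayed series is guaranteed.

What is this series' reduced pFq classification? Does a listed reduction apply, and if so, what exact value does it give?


Reduced: x = 6/7, 2F1, upper = {-7/3, -3/5}, lower = {-3/4}, C = 2/7. Verdict: none here - no I1-I6 shape fits x = 6/7 with lower {-3/4}.

Key step: t_0 = 2/7 here, and the running product (C = 2/7, x = 6/7) telescopes to a rising factorial.
Adjacent-term ratio: r(k) = (6/7) * (k-7/3) (k-3/5) / [(k-3/4) (k+1)] - poly over poly, x = (6/7) from leading terms; C = 2/7 at k = 0.


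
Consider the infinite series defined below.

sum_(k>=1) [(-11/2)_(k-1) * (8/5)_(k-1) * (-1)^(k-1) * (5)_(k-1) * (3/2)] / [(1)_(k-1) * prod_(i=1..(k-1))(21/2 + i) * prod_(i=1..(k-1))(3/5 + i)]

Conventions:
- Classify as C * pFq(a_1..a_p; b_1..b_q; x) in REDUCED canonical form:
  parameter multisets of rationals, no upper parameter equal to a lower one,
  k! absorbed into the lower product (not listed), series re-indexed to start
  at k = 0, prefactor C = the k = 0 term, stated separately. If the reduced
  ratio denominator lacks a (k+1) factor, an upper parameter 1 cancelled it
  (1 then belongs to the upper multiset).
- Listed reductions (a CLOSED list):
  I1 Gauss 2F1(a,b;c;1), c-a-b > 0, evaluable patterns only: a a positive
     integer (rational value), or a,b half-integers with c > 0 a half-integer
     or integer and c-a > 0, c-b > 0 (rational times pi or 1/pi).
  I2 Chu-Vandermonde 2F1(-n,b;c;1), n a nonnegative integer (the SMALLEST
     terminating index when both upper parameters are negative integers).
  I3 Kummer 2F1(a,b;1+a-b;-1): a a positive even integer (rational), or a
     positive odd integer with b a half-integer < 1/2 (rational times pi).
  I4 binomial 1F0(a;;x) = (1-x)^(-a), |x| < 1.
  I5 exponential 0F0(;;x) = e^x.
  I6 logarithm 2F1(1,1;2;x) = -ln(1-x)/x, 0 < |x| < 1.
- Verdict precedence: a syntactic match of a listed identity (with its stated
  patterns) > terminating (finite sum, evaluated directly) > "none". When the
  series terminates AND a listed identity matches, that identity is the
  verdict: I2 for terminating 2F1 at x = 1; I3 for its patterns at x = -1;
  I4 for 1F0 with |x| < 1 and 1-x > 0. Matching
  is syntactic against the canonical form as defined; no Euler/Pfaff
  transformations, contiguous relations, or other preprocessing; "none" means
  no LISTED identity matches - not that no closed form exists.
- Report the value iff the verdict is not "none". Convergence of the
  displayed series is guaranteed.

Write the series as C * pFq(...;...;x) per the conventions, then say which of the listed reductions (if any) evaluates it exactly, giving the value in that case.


Reduced: x = -1, 2F1, upper = {-11/2, 5}, lower = {23/2}, C = 3/2. Verdict: Kummer (I3) applies (x = -1; c = 23/2 equals 1+a-b for upper {-11/2, 5}: listed pattern). Exact value: (130945815/33554432) * pi.

First insight: with t_0 = 3/2, (1)_k (C = 3/2) is k! itself.
Adjacent-term ratio: r(k) = (-1) * (k-11/2) (k+5) / [(k+23/2) (k+1)] - poly over poly, x = (-1) from leading terms; C = 3/2 at k = 0.


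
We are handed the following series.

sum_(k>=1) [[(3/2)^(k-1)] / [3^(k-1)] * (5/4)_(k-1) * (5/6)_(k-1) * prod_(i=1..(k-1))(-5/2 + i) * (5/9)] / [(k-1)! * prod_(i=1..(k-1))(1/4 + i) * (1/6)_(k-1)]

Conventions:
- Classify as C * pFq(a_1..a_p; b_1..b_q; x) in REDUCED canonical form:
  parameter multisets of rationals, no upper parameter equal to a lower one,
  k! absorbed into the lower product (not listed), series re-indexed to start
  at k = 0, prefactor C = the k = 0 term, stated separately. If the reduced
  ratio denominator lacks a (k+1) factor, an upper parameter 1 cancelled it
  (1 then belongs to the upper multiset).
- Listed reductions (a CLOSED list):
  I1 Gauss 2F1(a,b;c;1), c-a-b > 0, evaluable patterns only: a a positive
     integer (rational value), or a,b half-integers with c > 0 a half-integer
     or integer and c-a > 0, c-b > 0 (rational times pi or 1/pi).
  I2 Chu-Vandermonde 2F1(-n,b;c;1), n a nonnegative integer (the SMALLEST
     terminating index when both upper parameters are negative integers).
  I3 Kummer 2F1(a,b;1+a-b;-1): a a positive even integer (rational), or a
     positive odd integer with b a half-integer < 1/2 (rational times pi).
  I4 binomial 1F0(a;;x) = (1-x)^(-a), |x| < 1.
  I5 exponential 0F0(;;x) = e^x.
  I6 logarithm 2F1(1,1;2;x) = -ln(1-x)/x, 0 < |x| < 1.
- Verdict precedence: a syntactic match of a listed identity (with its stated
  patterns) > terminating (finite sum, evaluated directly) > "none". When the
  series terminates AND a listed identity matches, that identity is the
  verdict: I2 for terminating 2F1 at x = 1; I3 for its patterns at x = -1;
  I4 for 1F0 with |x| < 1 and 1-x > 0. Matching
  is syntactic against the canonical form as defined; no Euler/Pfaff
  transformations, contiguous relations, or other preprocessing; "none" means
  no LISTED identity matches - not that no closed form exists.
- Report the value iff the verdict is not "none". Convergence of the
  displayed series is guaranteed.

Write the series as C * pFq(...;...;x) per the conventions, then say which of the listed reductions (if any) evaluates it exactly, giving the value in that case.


x = 1/2 here; the reduced form reads 2F1, upper {-3/2, 5/6}, lower {1/6}, C = 5/9. Verdict: no listed reduction: x = 1/2 and upper {-3/2, 5/6} fail every I1-I6 pattern.

Key observation: t_0 = 5/9 here, and the running product (C = 5/9) telescopes to a rising factorial.
Adjacent-term ratio: r(k) = (1/2) * (k-3/2) (k+5/6) / [(k+1/6) (k+1)] - poly over poly, x = (1/2) from leading terms; C = 5/9 at k = 0.


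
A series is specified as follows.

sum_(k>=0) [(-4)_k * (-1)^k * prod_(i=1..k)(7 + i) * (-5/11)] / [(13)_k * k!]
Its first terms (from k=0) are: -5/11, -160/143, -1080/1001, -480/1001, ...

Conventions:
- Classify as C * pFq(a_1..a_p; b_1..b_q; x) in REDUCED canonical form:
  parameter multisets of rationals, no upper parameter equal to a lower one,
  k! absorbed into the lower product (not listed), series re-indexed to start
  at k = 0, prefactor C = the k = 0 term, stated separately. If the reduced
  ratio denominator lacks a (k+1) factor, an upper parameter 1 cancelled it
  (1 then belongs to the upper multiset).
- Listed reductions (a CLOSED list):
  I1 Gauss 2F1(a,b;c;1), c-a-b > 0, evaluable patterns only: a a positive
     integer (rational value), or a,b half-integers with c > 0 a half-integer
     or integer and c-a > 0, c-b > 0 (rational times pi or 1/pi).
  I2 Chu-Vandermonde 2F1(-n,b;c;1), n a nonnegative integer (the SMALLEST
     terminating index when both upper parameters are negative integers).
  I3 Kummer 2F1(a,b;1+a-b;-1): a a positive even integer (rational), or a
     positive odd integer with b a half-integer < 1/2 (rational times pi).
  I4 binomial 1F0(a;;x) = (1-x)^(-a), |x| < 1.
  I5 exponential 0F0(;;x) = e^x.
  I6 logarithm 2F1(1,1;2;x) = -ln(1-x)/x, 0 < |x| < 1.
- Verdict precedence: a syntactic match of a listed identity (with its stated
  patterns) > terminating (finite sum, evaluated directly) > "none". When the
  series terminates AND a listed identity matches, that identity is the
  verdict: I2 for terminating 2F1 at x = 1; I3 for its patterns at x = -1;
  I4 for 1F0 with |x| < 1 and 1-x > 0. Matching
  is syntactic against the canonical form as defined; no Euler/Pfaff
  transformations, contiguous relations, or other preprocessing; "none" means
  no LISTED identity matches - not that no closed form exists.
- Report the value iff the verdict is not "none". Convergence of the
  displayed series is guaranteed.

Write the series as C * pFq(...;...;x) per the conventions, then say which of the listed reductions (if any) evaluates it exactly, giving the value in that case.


x = -1 here; the reduced form reads 2F1, upper {-4, 8}, lower {13}, C = -5/11. Verdict: Kummer (I3) fires (x = -1; c = 13 equals 1+a-b for upper {-4, 8}: listed pattern). Its exact value is -45/14.

First insight: x = (-1) and the running product (C = -5/11) telescopes to a rising factorial.
Consecutive-term ratio: r(k) = (-1) * (k-4) (k+8) / [(k+13) (k+1)] - poly over poly, x = (-1) from leading terms; C = -5/11 at k = 0.


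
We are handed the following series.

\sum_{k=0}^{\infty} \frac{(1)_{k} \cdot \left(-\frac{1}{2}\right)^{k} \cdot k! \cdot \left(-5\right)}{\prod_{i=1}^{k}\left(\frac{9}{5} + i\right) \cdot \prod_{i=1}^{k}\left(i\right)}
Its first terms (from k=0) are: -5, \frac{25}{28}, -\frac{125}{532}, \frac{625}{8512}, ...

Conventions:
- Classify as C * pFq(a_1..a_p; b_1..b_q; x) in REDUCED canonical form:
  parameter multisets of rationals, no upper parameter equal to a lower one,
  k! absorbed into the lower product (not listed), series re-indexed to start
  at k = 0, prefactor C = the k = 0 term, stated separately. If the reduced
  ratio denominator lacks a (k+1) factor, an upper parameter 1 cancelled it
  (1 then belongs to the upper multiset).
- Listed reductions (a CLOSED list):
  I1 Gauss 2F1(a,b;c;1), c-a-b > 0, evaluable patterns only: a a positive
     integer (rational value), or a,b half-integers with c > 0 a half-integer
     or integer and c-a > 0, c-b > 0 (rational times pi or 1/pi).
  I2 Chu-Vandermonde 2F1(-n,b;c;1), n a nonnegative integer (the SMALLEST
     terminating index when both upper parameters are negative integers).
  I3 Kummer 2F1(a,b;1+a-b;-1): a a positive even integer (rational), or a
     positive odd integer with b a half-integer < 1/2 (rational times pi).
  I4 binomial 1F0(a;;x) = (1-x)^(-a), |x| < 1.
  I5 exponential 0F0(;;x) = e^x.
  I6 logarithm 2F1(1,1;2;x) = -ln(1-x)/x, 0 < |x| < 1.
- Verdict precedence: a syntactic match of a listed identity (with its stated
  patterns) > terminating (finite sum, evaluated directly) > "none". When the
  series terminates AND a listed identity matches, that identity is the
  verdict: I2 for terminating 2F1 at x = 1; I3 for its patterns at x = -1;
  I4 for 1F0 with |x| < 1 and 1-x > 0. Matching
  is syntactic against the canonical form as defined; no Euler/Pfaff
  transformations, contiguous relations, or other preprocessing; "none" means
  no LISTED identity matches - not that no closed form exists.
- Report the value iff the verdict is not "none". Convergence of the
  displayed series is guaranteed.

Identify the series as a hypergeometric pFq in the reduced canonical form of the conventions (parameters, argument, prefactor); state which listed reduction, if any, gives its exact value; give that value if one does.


Reduced: x = -\frac{1}{2}, 2F1, upper = {1, 1}, lower = {\frac{14}{5}}, C = -5. Verdict: none - at argument -\frac{1}{2} the multisets {1, 1} ; {\frac{14}{5}} match no listed identity.

First insight: x = -\frac{1}{2} and the factorial ratio (C = -5, x = -1/2) (k+a-1)!/(a-1)! is a rising factorial (a)_k.
Step ratio: r(k) = -\frac{1}{2} * (k+1) (k+1) / [(k+\frac{14}{5}) (k+1)] - rational in k. x = -\frac{1}{2}; t_0 = -5; negate the roots.


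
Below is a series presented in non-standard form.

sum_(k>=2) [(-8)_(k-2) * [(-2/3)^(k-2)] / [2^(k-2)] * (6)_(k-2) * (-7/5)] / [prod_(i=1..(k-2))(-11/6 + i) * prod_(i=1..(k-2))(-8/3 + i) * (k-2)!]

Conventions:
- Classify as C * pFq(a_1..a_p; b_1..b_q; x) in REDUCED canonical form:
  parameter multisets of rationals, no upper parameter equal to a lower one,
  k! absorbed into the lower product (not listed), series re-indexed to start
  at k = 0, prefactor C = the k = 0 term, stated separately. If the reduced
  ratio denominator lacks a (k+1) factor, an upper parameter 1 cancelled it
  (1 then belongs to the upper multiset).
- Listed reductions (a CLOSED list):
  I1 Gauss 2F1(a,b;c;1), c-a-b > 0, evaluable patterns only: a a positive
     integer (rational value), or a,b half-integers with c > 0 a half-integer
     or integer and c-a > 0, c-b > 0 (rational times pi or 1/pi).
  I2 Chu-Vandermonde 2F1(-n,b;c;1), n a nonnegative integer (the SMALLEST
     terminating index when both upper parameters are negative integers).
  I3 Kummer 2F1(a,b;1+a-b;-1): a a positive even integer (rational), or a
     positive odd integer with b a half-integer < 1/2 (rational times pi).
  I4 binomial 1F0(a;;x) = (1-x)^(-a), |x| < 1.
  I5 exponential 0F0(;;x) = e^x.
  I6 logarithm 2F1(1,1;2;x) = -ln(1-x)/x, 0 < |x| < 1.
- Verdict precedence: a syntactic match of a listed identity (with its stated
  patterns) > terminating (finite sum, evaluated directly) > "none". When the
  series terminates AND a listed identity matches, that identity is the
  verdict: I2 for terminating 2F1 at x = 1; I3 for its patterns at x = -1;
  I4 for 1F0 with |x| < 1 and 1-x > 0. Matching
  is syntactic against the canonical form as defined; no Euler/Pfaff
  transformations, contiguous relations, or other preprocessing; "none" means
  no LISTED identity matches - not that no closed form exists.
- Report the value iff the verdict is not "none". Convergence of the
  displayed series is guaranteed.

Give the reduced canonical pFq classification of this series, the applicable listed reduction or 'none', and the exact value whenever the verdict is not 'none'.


The tell: x = (-1/3) and the lower running product (prefactor -7/5) is a rising factorial.
Term ratio: r(k) = (-1/3) * (k-8) (k+6) / [(k-5/3) (k-5/6) (k+1)] - rational in k. x = (-1/3); t_0 = -7/5; negate the roots.

With C = -7/5: the canonical form is 2F2(-8, 6; -5/3, -5/6; -1/3). Verdict: terminating - upper -8 stops the sum at k = 8; the 9 terms are added exactly. Hence: 28592647171451/605759375.


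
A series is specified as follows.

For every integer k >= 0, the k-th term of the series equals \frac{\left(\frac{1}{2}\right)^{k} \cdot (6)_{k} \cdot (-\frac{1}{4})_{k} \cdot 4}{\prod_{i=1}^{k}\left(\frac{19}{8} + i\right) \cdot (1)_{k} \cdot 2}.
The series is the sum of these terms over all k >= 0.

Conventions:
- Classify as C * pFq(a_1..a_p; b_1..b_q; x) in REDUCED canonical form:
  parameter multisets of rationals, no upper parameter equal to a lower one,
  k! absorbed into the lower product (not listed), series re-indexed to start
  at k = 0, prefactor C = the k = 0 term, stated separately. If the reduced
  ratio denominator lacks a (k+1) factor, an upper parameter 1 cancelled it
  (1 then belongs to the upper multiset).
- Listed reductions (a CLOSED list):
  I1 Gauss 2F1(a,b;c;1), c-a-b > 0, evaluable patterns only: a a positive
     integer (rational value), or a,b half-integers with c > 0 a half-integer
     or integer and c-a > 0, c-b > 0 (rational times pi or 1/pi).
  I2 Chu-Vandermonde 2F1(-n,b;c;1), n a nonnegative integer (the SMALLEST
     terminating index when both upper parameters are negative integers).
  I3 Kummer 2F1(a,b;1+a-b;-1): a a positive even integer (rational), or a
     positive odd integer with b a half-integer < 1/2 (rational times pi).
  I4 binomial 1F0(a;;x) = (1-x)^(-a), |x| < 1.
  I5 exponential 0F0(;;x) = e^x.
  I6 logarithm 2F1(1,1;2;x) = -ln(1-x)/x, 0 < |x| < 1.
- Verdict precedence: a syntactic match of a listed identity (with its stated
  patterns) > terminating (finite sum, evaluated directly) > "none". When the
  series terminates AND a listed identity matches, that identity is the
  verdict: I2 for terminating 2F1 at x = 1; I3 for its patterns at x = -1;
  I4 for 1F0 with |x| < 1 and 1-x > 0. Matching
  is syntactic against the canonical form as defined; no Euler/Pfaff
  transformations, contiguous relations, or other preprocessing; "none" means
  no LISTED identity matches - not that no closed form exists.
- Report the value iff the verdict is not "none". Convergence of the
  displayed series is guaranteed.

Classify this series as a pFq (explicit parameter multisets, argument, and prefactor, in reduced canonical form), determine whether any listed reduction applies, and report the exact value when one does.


Reduced: x = \frac{1}{2}, 2F1, upper = {-\frac{1}{4}, 6}, lower = {\frac{27}{8}}, C = 2. Verdict: none. Every listed pattern misses the 2F1 form at \frac{1}{2}, upper {-\frac{1}{4}, 6}.

Structural cue: with t_0 = 2, the lower running product (C = 2) is a rising factorial.
Ratio: r(k) = \frac{1}{2} * (k-\frac{1}{4}) (k+6) / [(k+\frac{27}{8}) (k+1)] - rational in k, leading ratio \frac{1}{2}; with t_0 = 2, classification follows.


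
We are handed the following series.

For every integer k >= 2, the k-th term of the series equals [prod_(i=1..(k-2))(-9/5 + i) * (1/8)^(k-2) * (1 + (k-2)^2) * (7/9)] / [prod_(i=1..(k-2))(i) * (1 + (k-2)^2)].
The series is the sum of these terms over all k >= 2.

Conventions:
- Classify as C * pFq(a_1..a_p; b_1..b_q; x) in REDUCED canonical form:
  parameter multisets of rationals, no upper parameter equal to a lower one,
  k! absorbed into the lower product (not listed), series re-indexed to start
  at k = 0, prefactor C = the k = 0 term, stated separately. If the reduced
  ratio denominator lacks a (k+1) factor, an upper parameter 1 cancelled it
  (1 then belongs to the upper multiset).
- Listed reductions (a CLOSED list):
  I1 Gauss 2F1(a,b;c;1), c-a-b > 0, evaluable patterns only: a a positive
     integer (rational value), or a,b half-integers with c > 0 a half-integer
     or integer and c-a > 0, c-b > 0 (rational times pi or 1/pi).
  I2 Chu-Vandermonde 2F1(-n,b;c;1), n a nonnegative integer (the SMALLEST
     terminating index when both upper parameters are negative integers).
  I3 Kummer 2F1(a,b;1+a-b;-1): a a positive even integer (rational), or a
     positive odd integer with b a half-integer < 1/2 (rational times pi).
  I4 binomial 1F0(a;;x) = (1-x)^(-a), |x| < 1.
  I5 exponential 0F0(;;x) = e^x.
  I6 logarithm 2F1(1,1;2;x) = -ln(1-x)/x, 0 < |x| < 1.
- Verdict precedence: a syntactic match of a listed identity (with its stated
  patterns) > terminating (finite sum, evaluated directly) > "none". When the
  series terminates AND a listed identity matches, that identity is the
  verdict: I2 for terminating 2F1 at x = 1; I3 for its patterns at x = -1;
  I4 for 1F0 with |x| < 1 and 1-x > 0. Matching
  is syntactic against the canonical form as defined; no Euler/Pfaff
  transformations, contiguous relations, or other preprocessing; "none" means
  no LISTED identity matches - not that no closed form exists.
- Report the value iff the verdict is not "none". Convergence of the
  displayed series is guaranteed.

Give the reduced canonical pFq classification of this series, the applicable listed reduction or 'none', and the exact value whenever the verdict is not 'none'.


Canonical form: C = 7/9 times 1F0 with upper {-4/5}, lower {-}, x = 1/8. Verdict: binomial (I4) fires (the 1F0 binomial series: exponent 4/5, x = 1/8). Value: (7/9) * (7/8)^(4/5).

Structural cue: t_0 = 7/9 here, and the running product (C = 7/9) telescopes to a rising factorial.
Step ratio: r(k) = (1/8) * (k-4/5) / [(k+1)] - rational in k, leading ratio (1/8); with t_0 = 7/9, classification follows.


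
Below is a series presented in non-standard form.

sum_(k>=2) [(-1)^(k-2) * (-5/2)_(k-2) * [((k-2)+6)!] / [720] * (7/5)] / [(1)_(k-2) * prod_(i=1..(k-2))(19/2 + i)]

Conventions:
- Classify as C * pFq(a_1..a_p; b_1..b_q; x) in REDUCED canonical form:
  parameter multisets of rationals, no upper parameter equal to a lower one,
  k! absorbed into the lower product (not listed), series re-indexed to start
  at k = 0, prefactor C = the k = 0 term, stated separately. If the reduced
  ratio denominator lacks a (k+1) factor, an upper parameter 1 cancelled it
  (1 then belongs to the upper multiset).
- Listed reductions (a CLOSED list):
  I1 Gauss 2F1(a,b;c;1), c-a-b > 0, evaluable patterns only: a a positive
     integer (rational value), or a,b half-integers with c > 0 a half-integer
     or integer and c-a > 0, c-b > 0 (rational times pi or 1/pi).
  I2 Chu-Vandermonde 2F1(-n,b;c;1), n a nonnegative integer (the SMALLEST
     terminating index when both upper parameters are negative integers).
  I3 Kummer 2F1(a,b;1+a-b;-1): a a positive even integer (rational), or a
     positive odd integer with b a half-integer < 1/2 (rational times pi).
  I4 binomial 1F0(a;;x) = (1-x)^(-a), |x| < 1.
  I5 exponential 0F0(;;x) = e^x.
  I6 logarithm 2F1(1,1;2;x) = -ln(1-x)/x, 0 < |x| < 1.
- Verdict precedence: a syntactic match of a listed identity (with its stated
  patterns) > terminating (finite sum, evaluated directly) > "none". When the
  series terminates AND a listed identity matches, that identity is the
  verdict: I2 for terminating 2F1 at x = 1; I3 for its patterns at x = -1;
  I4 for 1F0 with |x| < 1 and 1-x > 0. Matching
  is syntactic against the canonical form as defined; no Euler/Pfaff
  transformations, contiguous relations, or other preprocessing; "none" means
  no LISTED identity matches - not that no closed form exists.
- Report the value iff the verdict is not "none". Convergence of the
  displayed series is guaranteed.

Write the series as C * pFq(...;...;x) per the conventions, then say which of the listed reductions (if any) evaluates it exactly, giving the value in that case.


The series (x = -1) is 2F1: upper {-5/2, 7}, lower {21/2}, prefactor 7/5. Verdict: the Kummer evaluation I3 applies (x = -1; c = 21/2 equals 1+a-b for upper {-5/2, 7}: listed pattern). Its exact value is (6789783/4194304) * pi.

Structural cue: from the first term 7/5: (1)_k (prefactor 7/5) is k! itself.
Term ratio: r(k) = (-1) * (k-5/2) (k+7) / [(k+21/2) (k+1)] ; factor over Q: parameters, x = (-1), and C = 7/5.


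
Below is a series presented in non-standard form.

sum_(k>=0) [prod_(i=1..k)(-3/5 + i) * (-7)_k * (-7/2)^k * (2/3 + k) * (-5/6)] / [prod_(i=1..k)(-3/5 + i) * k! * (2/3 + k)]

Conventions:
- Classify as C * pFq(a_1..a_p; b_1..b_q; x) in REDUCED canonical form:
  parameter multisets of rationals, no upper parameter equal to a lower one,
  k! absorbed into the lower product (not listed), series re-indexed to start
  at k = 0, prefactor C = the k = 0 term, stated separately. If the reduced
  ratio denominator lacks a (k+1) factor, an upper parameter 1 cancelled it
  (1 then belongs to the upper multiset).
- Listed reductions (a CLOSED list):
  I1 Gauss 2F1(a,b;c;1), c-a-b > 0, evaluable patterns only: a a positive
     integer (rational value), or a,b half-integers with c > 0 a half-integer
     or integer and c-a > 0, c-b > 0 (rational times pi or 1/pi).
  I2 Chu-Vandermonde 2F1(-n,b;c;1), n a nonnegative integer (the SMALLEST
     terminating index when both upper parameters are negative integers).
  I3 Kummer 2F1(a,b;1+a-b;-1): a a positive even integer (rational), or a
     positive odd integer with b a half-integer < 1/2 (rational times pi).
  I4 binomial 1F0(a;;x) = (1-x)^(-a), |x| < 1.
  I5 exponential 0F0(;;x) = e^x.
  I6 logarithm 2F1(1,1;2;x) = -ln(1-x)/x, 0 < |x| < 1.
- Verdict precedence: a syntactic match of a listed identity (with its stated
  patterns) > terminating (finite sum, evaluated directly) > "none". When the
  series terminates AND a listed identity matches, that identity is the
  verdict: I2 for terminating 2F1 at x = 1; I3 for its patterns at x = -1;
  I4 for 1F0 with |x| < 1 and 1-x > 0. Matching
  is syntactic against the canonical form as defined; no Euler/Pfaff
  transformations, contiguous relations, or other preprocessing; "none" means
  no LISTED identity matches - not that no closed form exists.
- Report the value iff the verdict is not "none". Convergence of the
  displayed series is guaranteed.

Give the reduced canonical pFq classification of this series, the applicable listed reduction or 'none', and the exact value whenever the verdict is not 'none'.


Canonical form: C = -5/6 times 1F0 with upper {-7}, lower {-}, x = -7/2. Verdict: terminating - upper parameter -7 makes this a finite sum (last index 7), evaluated exactly. Hence: -7971615/256.

First insight: t_0 = -5/6 here, and k + 2/3 divides numerator and denominator alike; prefactor -5/6 after cancelling.
Adjacent-term ratio: r(k) = (-7/2) * (k-7) / [(k+1)] - rational in k, leading ratio (-7/2); with t_0 = -5/6, classification follows.


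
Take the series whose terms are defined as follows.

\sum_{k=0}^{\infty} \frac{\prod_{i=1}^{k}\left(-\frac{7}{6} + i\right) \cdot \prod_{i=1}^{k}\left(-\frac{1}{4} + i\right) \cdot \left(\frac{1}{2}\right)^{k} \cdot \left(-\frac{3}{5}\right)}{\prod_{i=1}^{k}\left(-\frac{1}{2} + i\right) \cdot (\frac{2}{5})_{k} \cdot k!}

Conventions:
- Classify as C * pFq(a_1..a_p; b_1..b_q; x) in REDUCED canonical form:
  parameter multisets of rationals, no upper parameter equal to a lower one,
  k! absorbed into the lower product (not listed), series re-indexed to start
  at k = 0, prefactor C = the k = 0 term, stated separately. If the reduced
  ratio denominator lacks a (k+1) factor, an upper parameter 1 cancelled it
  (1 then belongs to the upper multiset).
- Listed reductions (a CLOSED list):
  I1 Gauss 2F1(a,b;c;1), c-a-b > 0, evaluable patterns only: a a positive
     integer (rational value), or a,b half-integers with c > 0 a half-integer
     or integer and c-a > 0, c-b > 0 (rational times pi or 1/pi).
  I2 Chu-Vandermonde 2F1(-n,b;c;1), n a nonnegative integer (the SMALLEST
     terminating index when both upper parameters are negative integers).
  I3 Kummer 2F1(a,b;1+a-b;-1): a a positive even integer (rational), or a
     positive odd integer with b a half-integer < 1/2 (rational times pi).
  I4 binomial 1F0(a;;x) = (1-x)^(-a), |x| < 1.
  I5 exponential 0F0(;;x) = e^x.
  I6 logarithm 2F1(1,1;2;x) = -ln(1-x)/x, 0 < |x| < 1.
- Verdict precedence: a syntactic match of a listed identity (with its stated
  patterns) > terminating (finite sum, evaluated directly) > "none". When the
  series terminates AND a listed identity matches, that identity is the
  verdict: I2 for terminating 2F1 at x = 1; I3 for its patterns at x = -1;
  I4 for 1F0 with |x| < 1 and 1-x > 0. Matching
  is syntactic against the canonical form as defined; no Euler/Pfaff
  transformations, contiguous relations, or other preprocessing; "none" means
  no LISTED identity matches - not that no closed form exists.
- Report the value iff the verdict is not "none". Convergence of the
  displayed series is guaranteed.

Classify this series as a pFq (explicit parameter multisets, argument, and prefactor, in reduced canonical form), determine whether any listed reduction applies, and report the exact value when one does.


Prefactor -\frac{3}{5}, argument \frac{1}{2}: 2F2 with upper {-\frac{1}{6}, \frac{3}{4}} over lower {\frac{2}{5}, \frac{1}{2}}. Verdict: no listed reduction: x = \frac{1}{2} and upper {-\frac{1}{6}, \frac{3}{4}} fail every I1-I6 pattern.

Structural cue: with t_0 = -\frac{3}{5}, the running product (prefactor -3/5) telescopes to a rising factorial.
Ratio: r(k) = \frac{1}{2} * (k-\frac{1}{6}) (k+\frac{3}{4}) / [(k+\frac{2}{5}) (k+\frac{1}{2}) (k+1)] - rational in k. x = \frac{1}{2}; t_0 = -\frac{3}{5}; negate the roots.


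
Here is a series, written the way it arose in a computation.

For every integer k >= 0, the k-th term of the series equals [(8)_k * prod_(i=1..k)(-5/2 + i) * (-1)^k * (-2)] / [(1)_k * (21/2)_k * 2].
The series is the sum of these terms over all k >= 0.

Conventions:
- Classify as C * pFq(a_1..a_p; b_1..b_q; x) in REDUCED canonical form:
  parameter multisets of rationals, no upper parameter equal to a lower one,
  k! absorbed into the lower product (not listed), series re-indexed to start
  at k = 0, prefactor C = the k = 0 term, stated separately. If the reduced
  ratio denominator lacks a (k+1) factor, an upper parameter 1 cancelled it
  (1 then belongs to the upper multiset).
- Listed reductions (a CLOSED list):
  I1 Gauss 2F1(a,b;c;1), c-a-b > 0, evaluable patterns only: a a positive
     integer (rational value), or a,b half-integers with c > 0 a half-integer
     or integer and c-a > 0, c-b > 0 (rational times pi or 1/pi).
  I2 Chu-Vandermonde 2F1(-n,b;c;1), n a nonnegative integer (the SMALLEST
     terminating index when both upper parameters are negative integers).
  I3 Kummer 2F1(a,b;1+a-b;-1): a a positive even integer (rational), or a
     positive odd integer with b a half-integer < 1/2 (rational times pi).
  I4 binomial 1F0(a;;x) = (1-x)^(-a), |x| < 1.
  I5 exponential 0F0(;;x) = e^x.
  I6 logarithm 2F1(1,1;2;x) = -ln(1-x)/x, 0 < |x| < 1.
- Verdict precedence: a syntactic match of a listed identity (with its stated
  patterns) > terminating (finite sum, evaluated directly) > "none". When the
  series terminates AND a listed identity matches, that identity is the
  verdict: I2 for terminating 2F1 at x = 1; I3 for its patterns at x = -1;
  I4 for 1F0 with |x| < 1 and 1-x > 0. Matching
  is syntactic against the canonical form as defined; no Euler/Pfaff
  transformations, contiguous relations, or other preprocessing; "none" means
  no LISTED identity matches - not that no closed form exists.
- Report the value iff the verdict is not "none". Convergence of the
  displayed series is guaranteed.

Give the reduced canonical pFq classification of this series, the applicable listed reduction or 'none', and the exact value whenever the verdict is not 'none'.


The series (x = -1) is 2F1: upper {-3/2, 8}, lower {21/2}, prefactor -1. Verdict: the Kummer evaluation I3 matches (x = -1; c = 21/2 equals 1+a-b for upper {-3/2, 8}: listed pattern). Value: -4199/1792.

First insight: x = (-1) and the running product (prefactor -1) telescopes to a rising factorial.
Step ratio: r(k) = (-1) * (k-3/2) (k+8) / [(k+21/2) (k+1)] - rational in k, leading ratio (-1); with t_0 = -1, classification follows.


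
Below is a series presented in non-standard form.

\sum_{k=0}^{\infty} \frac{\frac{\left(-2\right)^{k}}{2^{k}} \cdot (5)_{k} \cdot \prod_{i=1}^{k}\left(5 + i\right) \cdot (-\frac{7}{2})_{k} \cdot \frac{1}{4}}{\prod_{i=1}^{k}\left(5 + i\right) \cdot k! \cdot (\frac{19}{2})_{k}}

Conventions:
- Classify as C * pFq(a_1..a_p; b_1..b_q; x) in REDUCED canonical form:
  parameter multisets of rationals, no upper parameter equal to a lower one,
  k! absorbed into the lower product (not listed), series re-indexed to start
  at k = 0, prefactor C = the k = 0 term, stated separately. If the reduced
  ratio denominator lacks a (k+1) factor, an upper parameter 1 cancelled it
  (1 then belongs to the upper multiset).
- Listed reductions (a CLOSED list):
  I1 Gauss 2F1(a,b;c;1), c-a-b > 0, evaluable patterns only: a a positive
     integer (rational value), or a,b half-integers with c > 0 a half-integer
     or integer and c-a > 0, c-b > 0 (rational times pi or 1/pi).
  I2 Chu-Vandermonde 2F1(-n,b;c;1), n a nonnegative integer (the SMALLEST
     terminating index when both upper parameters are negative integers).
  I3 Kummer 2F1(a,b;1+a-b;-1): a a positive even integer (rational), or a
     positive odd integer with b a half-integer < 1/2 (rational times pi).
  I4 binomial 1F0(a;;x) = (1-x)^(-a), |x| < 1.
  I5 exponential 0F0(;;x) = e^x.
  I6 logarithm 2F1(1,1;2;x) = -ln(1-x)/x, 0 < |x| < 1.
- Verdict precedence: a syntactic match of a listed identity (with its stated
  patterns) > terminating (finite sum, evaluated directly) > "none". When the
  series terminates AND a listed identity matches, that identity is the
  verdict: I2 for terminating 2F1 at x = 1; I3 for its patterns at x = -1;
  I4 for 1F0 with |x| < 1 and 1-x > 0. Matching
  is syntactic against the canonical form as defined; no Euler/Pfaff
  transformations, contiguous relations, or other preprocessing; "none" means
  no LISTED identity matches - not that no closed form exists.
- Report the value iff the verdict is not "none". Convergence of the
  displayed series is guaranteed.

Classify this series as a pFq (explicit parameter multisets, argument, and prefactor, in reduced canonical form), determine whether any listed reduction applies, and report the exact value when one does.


x = -1 here; the reduced form reads 2F1, upper {-\frac{7}{2}, 5}, lower {\frac{19}{2}}, C = \frac{1}{4}. Verdict: the Kummer evaluation I3 fires (x = -1; c = \frac{19}{2} equals 1+a-b for upper {-\frac{7}{2}, 5}: listed pattern). Its exact value is \frac{765765}{2097152} \cdot \pi.

Key step: from the first term \frac{1}{4}: the lower running product (C = 1/4, x = -1) is a rising factorial.
Consecutive-term ratio: r(k) = -1 * (k-\frac{7}{2}) (k+5) / [(k+\frac{19}{2}) (k+1)] - poly over poly, x = -1 from leading terms; C = \frac{1}{4} at k = 0.


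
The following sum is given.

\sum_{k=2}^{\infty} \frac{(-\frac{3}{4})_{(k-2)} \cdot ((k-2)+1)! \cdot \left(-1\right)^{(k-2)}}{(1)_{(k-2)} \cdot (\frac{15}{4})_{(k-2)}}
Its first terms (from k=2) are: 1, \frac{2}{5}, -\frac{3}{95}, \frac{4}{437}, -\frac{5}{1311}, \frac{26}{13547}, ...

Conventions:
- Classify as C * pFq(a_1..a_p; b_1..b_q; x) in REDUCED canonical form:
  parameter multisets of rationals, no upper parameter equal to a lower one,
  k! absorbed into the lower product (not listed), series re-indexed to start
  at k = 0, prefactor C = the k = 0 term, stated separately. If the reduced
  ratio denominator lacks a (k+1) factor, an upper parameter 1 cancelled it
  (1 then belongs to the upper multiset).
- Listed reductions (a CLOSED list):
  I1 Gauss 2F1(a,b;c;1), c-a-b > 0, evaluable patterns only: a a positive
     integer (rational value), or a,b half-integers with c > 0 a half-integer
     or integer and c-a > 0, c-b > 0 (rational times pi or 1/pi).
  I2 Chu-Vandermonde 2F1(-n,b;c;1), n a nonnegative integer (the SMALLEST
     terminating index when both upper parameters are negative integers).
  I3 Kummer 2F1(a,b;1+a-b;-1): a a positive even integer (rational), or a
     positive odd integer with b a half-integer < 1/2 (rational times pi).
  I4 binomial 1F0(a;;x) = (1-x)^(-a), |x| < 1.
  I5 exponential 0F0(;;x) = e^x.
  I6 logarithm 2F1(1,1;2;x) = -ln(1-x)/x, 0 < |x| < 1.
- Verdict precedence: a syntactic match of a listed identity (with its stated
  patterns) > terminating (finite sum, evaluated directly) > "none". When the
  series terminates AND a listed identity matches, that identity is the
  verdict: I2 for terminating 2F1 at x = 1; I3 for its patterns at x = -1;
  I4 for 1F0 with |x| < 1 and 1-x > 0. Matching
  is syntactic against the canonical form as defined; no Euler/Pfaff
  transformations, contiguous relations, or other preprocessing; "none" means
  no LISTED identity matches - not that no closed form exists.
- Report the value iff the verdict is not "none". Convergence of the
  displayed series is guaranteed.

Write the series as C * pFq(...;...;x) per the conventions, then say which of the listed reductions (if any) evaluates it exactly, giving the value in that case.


With C = 1: the canonical form is 2F1(-\frac{3}{4}, 2; \frac{15}{4}; -1). Verdict (x = -1): Kummer's theorem (I3) applies (x = -1; c = \frac{15}{4} equals 1+a-b for upper {-\frac{3}{4}, 2}: listed pattern). Hence: \frac{11}{8}.

Key step: x = -1 and (1)_k (C = 1, x = -1) is k! itself.
Adjacent-term ratio: r(k) = -1 * (k-\frac{3}{4}) (k+2) / [(k+\frac{15}{4}) (k+1)] - rational in k, leading ratio -1; with t_0 = 1, classification follows.


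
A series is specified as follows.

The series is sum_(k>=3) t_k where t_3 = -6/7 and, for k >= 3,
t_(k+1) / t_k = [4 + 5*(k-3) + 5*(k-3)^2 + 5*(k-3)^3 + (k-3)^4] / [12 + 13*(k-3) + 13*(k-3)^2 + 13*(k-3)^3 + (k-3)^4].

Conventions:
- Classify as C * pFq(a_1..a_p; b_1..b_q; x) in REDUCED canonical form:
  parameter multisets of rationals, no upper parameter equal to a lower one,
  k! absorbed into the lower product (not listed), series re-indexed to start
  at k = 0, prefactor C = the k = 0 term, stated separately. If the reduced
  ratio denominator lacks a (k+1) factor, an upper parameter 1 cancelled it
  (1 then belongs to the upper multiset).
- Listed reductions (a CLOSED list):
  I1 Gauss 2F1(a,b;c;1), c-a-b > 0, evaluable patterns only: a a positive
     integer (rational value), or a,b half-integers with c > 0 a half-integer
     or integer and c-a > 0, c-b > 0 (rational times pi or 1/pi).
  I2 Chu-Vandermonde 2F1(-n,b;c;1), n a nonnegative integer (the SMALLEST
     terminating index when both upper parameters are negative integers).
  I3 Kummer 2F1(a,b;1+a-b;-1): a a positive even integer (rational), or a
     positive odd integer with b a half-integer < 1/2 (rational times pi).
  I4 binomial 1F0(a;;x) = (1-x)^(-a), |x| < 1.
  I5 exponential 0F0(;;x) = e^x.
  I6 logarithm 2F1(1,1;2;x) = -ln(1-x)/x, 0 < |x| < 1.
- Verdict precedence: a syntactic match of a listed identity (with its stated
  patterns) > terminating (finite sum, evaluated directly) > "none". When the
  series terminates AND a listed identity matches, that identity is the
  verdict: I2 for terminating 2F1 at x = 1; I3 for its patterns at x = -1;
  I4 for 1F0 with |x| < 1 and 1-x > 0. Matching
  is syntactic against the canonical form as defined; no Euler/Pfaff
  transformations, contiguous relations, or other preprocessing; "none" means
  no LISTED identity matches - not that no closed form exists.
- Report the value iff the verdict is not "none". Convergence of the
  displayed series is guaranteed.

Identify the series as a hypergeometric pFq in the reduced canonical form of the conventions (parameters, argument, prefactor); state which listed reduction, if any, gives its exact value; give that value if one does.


Reduced: x = 1, 2F1, upper = {1, 4}, lower = {12}, C = -6/7. Verdict: Gauss (I1, integer-parameter pattern) applies (x = 1: the Gamma ratio telescopes since c-a-b = 7 > 0 and a = 1 in Z>0). Value: -66/49.

Key observation: with t_0 = -6/7, the ratio is unreduced: k^2 + 1 divides both sides (C = -6/7, x = 1).
Ratio: r(k) = 1 * (k+1) (k+4) / [(k+12) (k+1)] - rational in k. x = 1; t_0 = -6/7; negate the roots.


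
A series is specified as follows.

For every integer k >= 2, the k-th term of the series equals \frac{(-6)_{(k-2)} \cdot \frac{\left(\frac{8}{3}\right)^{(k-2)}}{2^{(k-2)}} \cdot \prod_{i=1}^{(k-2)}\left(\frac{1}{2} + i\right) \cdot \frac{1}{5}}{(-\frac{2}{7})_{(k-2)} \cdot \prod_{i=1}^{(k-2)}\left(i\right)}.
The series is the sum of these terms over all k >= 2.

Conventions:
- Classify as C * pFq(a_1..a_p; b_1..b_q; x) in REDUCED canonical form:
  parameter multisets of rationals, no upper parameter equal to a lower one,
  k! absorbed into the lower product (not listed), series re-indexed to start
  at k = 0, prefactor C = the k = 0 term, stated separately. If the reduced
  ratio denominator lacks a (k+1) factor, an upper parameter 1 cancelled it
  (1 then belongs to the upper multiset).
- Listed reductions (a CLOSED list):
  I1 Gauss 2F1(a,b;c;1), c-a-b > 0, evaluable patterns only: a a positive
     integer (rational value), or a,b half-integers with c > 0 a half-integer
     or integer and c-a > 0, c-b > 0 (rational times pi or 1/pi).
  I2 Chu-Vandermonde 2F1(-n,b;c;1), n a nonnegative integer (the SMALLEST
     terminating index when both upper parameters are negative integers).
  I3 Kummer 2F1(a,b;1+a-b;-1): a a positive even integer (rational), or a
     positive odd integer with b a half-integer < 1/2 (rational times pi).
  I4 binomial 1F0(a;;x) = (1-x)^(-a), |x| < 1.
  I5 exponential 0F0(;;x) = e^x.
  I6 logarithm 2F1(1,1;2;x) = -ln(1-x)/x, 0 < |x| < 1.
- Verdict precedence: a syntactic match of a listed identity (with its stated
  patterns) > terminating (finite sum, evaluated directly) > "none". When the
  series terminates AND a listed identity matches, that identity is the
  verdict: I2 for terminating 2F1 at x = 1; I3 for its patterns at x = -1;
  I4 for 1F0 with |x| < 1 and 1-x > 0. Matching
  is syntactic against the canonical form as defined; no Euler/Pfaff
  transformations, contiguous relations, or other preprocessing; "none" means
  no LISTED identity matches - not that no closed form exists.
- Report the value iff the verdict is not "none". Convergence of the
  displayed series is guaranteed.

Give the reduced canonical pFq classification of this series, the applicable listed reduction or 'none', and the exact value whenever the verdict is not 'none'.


With C = \frac{1}{5}: the canonical form is 2F1(-6, \frac{3}{2}; -\frac{2}{7}; \frac{4}{3}). Verdict: terminating at k = 6: the factor (-6)_k kills every later term; summing the 7 survivors is exact. Its exact value is -\frac{115861}{300105}.

Key step: t_0 = \frac{1}{5} here, and the running product (C = 1/5) telescopes to a rising factorial.
Consecutive-term ratio: r(k) = \frac{4}{3} * (k-6) (k+\frac{3}{2}) / [(k-\frac{2}{7}) (k+1)] - rational; roots negated = parameters, x = \frac{4}{3}, C = \frac{1}{5}.
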